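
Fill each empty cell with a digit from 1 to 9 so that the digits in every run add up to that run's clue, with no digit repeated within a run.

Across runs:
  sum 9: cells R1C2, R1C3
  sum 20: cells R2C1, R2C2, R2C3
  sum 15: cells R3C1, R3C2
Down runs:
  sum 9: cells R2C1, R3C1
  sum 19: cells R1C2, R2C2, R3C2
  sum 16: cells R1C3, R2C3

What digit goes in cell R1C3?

16 in 2 cells must be {7,9}.
The 9 across and the 16 down share only 7, so R1C3 = 7.
R2C3 = 16 − 7 = 9 completes the 16 down.
R1C2 = 9 − 7 = 2 completes the 9 across.
R2C2 = 8: the only remaining digit allowed by both the 20 across and the 19 down.
R3C2 = 19 − 10 = 9 completes the 19 down.
R2C1 = 20 − 17 = 3 completes the 20 across.
R3C1 = 15 − 9 = 6 completes the 15 across.

7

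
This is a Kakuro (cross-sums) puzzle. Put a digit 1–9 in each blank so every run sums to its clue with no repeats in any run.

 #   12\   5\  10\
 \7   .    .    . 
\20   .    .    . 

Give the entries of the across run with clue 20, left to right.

8 3 9

7 in 3 cells must be {1,2,4}.
The 7 across and the 12 down share only 4, so R1C1 = 4.
R2C1 = 12 − 4 = 8 completes the 12 down.
Given what's placed, R2C2 must be 3 to fit the 20 across and 5 down.
R2C3 = 20 − 11 = 9 completes the 20 across.
R1C2 = 5 − 3 = 2 completes the 5 down.
R1C3 = 7 − 6 = 1 completes the 7 across.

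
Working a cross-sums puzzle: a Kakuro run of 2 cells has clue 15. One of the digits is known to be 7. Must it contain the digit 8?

The only way to make 15 from 2 distinct digits under that restriction is {7,8}, which contains 8.

Yes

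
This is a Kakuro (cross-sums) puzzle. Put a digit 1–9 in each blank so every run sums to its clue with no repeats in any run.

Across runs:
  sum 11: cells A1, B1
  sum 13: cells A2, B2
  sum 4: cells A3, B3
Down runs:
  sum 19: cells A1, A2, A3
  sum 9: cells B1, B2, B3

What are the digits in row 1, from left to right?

4 in 2 cells must be {1,3}.
The 4 across and the 19 down share only 3, so A3 = 3.
B3 = 4 − 3 = 1 completes the 4 across.
Nothing is forced directly, so branch on A1, whose candidates are 7 or 9. If A1 = 7: then B1 would have to be in {4} for the 11 across but in {2,3,5,6} for the 9 down — contradiction. So A1 = 9.
B1 = 11 − 9 = 2 completes the 11 across.
A2 = 19 − 12 = 7 completes the 19 down.
B2 = 13 − 7 = 6 completes the 13 across.

9, 2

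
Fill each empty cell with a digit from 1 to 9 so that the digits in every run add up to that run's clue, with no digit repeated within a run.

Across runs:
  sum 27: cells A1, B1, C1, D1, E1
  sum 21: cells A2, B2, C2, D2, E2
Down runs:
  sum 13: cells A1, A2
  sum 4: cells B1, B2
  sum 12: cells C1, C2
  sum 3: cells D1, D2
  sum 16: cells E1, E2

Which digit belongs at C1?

8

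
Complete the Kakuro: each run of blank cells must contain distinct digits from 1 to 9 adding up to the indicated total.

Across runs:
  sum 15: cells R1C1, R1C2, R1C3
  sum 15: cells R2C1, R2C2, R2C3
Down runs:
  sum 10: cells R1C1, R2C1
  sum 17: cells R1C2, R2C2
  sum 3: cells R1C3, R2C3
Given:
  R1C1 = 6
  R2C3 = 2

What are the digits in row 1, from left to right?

6, 8, 1

17 in 2 cells must be {8,9}; 3 in 2 cells must be {1,2}.
R1C2 = 8: the only remaining digit allowed by both the 15 across and the 17 down.
R1C3 = 15 − 14 = 1 completes the 15 across.
R2C1 = 10 − 6 = 4 completes the 10 down.
R2C2 = 15 − 6 = 9 completes the 15 across.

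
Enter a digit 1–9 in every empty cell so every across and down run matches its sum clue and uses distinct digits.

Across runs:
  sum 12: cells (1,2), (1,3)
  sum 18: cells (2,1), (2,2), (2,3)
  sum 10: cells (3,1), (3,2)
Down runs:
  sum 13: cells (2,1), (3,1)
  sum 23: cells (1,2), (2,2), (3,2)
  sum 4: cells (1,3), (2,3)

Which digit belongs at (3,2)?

23 in 3 cells must be {6,8,9}; 4 in 2 cells must be {1,3}.
The 12 across and the 4 down share only 3, so (1,3) = 3.
(2,3) = 4 − 3 = 1 completes the 4 down.
(1,2) = 12 − 3 = 9 completes the 12 across.
(2,2) = 8: the only remaining digit allowed by both the 18 across and the 23 down.
(3,2) = 23 − 17 = 6 completes the 23 down.
(2,1) = 18 − 9 = 9 completes the 18 across.
(3,1) = 10 − 6 = 4 completes the 10 across.

6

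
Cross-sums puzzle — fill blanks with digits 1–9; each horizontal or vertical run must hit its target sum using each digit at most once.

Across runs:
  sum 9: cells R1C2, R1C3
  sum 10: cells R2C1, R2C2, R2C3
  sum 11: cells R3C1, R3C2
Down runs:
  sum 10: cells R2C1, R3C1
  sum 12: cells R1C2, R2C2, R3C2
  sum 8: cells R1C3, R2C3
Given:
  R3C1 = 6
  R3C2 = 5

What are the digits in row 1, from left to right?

6, 3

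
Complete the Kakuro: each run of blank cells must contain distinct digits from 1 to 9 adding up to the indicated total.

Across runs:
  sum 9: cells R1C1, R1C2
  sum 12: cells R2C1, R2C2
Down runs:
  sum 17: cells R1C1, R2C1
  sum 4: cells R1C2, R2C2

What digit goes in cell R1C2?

17 in 2 cells must be {8,9}; 4 in 2 cells must be {1,3}.
The 9 across and the 17 down share only 8, so R1C1 = 8.
R1C2 = 9 − 8 = 1 completes the 9 across.
R2C1 = 17 − 8 = 9 completes the 17 down.
R2C2 = 12 − 9 = 3 completes the 12 across.

1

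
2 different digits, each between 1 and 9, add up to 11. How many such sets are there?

4

2 distinct digits from 1–9 sum between 3 and 17.
Enumerating: {2,9}, {3,8}, {4,7}, {5,6}.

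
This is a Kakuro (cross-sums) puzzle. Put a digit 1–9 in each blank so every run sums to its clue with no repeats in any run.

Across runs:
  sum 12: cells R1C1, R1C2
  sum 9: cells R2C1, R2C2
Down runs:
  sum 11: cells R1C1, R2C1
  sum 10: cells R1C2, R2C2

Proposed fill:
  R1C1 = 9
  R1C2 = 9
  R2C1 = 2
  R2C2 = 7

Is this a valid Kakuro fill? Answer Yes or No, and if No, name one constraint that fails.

No — the across run R1C1–R1C2 sums to 18, not 12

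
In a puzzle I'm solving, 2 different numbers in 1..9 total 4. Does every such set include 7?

No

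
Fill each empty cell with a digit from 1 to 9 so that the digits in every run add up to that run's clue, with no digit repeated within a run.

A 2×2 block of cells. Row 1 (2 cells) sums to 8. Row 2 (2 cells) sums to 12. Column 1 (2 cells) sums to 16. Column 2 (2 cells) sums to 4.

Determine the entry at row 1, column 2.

1

16 in 2 cells must be {7,9}; 4 in 2 cells must be {1,3}.
The 8 across and the 16 down share only 7, so (1,1) = 7.
(1,2) = 8 − 7 = 1 completes the 8 across.
(2,1) = 16 − 7 = 9 completes the 16 down.
(2,2) = 12 − 9 = 3 completes the 12 across.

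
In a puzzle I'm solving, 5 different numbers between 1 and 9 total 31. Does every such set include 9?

Yes

Every partition of 31 into 5 distinct digits includes 9: {1,6,7,8,9}, {2,5,7,8,9}, {3,4,7,8,9}, {3,5,6,8,9}, {4,5,6,7,9}.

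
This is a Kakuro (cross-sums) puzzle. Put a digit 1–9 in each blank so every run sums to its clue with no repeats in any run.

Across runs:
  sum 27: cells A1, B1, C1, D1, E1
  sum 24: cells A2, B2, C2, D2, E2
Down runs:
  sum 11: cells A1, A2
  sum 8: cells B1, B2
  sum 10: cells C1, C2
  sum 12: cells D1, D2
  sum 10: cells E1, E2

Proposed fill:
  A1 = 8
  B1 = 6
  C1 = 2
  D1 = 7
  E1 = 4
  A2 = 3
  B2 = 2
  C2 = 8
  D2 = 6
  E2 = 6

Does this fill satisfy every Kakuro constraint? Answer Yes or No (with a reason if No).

No — the across run A2–E2 sums to 25, not 24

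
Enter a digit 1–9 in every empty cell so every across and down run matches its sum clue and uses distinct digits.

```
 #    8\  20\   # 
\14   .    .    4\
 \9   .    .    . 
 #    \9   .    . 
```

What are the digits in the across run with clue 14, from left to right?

5 9

4 in 2 cells must be {1,3}.
Nothing is forced directly, so branch on R1C1, whose candidates are 5 or 6. If R1C1 = 6: that forces R1C2 = 8, R2C1 = 2, R2C2 = 3, after which R2C3 would have to be in {4} for the 9 across but in {1,3} for the 4 down — contradiction. So R1C1 = 5.
R1C2 = 14 − 5 = 9 completes the 14 across.
R2C1 = 8 − 5 = 3 completes the 8 down.
R2C3 = 1: the only remaining digit allowed by both the 9 across and the 4 down.
R3C3 = 4 − 1 = 3 completes the 4 down.
R2C2 = 9 − 4 = 5 completes the 9 across.
R3C2 = 9 − 3 = 6 completes the 9 across.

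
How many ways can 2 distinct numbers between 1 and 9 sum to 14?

2

2 distinct digits from 1–9 sum between 3 and 17.
Enumerating: {5,9}, {6,8}.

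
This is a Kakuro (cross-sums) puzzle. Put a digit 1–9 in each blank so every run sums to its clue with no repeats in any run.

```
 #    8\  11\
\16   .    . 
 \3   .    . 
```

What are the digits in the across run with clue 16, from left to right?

16 in 2 cells must be {7,9}; 3 in 2 cells must be {1,2}.
The 16 across and the 8 down share only 7, so R1C1 = 7.
R1C2 = 16 − 7 = 9 completes the 16 across.
R2C1 = 8 − 7 = 1 completes the 8 down.
R2C2 = 3 − 1 = 2 completes the 3 across.

7, 9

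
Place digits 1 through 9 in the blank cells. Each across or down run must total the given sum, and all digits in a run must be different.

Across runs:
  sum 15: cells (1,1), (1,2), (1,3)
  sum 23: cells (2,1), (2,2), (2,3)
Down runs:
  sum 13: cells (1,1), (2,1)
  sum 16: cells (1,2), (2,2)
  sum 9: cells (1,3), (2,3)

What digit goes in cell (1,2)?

7

23 in 3 cells must be {6,8,9}; 16 in 2 cells must be {7,9}.
The 23 across and the 16 down share only 9, so (2,2) = 9.
(1,2) = 16 − 9 = 7 completes the 16 down.
Nothing is forced directly, so branch on (2,1), whose candidates are 6 or 8. If (2,1) = 6: then (1,1) would have to be in {2,3,5,6} for the 15 across but in {7} for the 13 down — contradiction. So (2,1) = 8.
(1,1) = 13 − 8 = 5 completes the 13 down.
(1,3) = 15 − 12 = 3 completes the 15 across.
(2,3) = 23 − 17 = 6 completes the 23 across.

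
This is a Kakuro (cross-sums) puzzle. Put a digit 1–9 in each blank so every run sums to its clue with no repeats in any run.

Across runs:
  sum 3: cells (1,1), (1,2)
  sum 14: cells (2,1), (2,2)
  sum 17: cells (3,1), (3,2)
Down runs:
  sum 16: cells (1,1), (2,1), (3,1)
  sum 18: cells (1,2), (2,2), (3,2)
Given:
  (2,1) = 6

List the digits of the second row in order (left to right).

6 8

3 in 2 cells must be {1,2}; 17 in 2 cells must be {8,9}.
(2,2) = 14 − 6 = 8 completes the 14 across.
Given what's placed, (3,2) must be 9 to fit the 17 across and 18 down.
(1,2) = 18 − 17 = 1 completes the 18 down.
(3,1) = 17 − 9 = 8 completes the 17 across.
(1,1) = 3 − 1 = 2 completes the 3 across.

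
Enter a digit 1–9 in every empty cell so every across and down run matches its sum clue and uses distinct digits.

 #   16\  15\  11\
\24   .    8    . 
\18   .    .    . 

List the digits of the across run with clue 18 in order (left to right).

9, 7, 2

24 in 3 cells must be {7,8,9}; 16 in 2 cells must be {7,9}.
R2C2 = 15 − 8 = 7 completes the 15 down.
R2C1 = 9: the only remaining digit allowed by both the 18 across and the 16 down.
R2C3 = 18 − 16 = 2 completes the 18 across.
R1C1 = 16 − 9 = 7 completes the 16 down.
R1C3 = 24 − 15 = 9 completes the 24 across.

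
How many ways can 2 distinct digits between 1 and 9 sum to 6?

2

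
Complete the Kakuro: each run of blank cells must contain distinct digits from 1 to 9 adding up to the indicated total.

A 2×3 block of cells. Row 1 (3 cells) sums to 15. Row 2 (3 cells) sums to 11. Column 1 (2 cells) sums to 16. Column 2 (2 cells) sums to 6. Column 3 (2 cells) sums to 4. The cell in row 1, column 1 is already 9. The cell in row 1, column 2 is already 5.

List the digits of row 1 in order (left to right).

9, 5, 1

16 in 2 cells must be {7,9}; 4 in 2 cells must be {1,3}.
(1,3) = 15 − 14 = 1 completes the 15 across.
(2,1) = 16 − 9 = 7 completes the 16 down.
(2,2) = 6 − 5 = 1 completes the 6 down.
(2,3) = 11 − 8 = 3 completes the 11 across.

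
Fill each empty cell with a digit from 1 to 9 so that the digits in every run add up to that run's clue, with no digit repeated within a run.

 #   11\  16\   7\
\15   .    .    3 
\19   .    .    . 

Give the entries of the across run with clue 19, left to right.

16 in 2 cells must be {7,9}.
R1C2 = 7: the only remaining digit allowed by both the 15 across and the 16 down.
R2C2 = 16 − 7 = 9 completes the 16 down.
R2C3 = 7 − 3 = 4 completes the 7 down.
R1C1 = 15 − 10 = 5 completes the 15 across.
R2C1 = 19 − 13 = 6 completes the 19 across.

6 9 4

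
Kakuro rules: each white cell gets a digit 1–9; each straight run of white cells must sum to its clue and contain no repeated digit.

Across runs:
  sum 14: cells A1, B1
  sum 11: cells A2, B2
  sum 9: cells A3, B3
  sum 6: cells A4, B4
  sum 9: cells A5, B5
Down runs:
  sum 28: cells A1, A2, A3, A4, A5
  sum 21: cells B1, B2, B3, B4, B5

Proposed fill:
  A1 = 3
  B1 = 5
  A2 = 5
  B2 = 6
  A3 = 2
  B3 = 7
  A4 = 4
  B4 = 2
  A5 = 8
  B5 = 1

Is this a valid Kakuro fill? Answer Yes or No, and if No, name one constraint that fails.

No — the across run A1–B1 sums to 8, not 14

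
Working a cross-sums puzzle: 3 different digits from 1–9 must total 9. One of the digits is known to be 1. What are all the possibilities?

{1,2,6}; {1,3,5}

3 distinct digits from 1–9 sum between 6 and 24.
Keeping only sets containing 1.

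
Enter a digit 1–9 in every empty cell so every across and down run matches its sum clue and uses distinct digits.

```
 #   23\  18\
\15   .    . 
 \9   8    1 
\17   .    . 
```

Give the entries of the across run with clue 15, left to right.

17 in 2 cells must be {8,9}; 23 in 3 cells must be {6,8,9}.
Given what's placed, R3C1 must be 9 to fit the 17 across and 23 down.
R3C2 = 17 − 9 = 8 completes the 17 across.
R1C1 = 23 − 17 = 6 completes the 23 down.
R1C2 = 15 − 6 = 9 completes the 15 across.

6 9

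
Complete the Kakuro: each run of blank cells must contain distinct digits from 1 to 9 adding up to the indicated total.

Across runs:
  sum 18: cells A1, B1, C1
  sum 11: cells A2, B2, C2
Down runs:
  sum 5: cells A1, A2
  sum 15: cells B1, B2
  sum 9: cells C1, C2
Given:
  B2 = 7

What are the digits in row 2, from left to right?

1, 7, 3

B1 = 15 − 7 = 8 completes the 15 down.
No cell is forced outright now. A2 can only be 1 or 3 (the digits allowed by both its 11 across and its 5 down). If A2 = 3: then A1 would have to be in {1,3,4,6,7,9} for the 18 across but in {2} for the 5 down — contradiction. So A2 = 1.
A1 = 5 − 1 = 4 completes the 5 down.
C1 = 18 − 12 = 6 completes the 18 across.
C2 = 11 − 8 = 3 completes the 11 across.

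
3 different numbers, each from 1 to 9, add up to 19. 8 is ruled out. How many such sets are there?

2

3 distinct digits from 1–9 sum between 6 and 24.
Dropping sets that contain 8.
Enumerating: {3,7,9}, {4,6,9}.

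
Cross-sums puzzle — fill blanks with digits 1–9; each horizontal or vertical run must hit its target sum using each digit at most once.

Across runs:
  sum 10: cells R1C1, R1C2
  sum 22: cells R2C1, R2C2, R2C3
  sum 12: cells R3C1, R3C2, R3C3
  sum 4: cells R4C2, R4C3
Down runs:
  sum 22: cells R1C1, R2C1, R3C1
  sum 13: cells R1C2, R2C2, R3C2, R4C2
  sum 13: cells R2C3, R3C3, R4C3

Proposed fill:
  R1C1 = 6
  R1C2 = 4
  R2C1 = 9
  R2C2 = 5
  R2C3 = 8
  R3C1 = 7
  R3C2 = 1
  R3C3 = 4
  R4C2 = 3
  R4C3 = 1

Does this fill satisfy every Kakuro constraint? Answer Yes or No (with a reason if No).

Yes

Across: 6+4=10; 9+5+8=22; 7+1+4=12; 3+1=4. Down: 6+9+7=22; 4+5+1+3=13; 8+4+1=13. No digit repeats within any run.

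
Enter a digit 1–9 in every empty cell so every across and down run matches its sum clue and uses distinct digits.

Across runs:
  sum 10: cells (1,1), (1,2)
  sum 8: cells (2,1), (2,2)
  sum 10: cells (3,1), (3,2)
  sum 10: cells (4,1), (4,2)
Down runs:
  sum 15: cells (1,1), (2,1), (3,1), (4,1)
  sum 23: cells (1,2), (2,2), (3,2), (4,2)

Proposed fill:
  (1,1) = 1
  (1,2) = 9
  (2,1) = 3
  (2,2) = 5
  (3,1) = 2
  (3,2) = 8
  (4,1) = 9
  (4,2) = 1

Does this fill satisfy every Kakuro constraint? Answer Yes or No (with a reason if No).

Yes

Across: 1+9=10; 3+5=8; 2+8=10; 9+1=10. Down: 1+3+2+9=15; 9+5+8+1=23. No digit repeats within any run.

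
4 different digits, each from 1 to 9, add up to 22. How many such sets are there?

11

4 distinct digits from 1–9 sum between 10 and 30.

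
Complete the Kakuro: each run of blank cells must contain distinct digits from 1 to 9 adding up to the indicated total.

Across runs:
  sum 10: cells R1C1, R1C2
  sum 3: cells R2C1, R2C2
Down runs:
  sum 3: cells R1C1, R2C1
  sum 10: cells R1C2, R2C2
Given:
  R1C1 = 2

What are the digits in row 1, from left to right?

3 in 2 cells must be {1,2}.
R1C2 = 10 − 2 = 8 completes the 10 across.
R2C1 = 3 − 2 = 1 completes the 3 down.
R2C2 = 3 − 1 = 2 completes the 3 across.

2, 8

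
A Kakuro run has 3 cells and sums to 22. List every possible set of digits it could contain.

3 distinct digits from 1–9 sum between 6 and 24.

{5,8,9}; {6,7,9}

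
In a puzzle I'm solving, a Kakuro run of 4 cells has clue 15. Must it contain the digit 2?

No

Counterexample: {1,3,4,7} sums to 15 without using 2.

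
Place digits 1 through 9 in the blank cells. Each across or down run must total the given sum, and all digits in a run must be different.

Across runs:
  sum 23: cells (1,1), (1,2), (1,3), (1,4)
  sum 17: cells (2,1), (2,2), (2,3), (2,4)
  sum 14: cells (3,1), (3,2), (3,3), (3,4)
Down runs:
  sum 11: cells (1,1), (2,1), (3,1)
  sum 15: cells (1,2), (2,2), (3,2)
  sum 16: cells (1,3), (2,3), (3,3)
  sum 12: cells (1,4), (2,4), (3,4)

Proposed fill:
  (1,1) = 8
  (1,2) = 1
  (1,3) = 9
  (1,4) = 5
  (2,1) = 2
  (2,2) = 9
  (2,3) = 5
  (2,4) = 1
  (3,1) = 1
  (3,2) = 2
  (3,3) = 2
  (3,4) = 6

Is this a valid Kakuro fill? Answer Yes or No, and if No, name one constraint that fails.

No — the down run (1,2)–(3,2) sums to 12, not 15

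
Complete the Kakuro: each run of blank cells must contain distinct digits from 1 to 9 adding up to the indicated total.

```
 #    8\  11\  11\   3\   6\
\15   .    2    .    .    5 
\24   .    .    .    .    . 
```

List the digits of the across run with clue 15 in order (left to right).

3 2 4 1 5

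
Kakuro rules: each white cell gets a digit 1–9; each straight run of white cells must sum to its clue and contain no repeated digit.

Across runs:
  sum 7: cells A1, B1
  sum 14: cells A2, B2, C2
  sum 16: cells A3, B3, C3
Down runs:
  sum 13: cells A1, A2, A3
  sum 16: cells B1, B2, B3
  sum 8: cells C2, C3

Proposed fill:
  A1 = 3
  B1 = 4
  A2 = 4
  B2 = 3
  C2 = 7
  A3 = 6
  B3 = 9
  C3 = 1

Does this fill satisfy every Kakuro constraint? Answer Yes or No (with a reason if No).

Yes

Across: 3+4=7; 4+3+7=14; 6+9+1=16. Down: 3+4+6=13; 4+3+9=16; 7+1=8. No digit repeats within any run.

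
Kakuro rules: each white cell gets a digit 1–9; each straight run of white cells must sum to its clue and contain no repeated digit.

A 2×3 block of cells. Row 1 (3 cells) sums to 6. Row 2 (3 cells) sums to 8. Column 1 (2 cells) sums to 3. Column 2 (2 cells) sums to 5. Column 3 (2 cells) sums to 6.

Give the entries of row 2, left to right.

6 in 3 cells must be {1,2,3}; 3 in 2 cells must be {1,2}.
Nothing is forced directly, so branch on (1,1), whose candidates are 1 or 2. If (1,1) = 1: that forces (1,3) = 2, (2,1) = 2, (2,2) = 1, after which (2,3) would have to be in {5} for the 8 across but in {4} for the 6 down — contradiction. So (1,1) = 2.
Given what's placed, (1,3) must be 1 to fit the 6 across and 6 down.
(2,1) = 3 − 2 = 1 completes the 3 down.
(2,3) = 6 − 1 = 5 completes the 6 down.
(1,2) = 6 − 3 = 3 completes the 6 across.
(2,2) = 8 − 6 = 2 completes the 8 across.

1 2 5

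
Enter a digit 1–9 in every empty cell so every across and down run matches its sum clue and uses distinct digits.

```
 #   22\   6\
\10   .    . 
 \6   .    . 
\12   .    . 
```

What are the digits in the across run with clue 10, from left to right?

8, 2

6 in 3 cells must be {1,2,3}.
The 6 across and the 22 down share only 5, so R2C1 = 5.
R2C2 = 6 − 5 = 1 completes the 6 across.
Given what's placed, R3C2 must be 3 to fit the 12 across and 6 down.
R1C2 = 6 − 4 = 2 completes the 6 down.
R3C1 = 12 − 3 = 9 completes the 12 across.
R1C1 = 10 − 2 = 8 completes the 10 across.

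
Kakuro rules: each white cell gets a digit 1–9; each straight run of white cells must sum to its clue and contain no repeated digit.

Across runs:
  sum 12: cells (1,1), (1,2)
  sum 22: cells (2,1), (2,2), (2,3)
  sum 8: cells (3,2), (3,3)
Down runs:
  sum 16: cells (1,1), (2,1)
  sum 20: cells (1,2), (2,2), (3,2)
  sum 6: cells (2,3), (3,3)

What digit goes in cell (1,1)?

7

16 in 2 cells must be {7,9}.
The 22 across and the 6 down share only 5, so (2,3) = 5.
(3,3) = 6 − 5 = 1 completes the 6 down.
(2,1) = 9: the only remaining digit allowed by both the 22 across and the 16 down.
(2,2) = 22 − 14 = 8 completes the 22 across.
(3,2) = 8 − 1 = 7 completes the 8 across.
(1,1) = 16 − 9 = 7 completes the 16 down.
(1,2) = 12 − 7 = 5 completes the 12 across.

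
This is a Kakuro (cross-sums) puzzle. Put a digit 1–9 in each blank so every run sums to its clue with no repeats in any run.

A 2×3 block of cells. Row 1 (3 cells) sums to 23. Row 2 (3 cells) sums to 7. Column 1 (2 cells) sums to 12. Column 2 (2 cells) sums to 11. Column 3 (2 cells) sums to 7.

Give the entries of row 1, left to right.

8 9 6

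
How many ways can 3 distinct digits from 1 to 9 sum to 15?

3 distinct digits from 1–9 sum between 6 and 24.

8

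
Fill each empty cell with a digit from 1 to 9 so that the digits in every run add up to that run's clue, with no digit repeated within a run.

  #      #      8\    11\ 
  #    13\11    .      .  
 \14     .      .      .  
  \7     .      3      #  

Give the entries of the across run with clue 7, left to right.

R1C2 = 4: the only remaining digit allowed by both the 11 across and the 8 down.
R1C3 = 11 − 4 = 7 completes the 11 across.
R2C2 = 8 − 7 = 1 completes the 8 down.
R2C3 = 11 − 7 = 4 completes the 11 down.
R3C1 = 7 − 3 = 4 completes the 7 across.
R2C1 = 14 − 5 = 9 completes the 14 across.

4 3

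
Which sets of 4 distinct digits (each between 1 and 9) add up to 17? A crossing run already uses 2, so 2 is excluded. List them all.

{1,3,4,9}; {1,3,5,8}; {1,3,6,7}; {1,4,5,7}

4 distinct digits from 1–9 sum between 10 and 30.
Dropping sets that contain 2.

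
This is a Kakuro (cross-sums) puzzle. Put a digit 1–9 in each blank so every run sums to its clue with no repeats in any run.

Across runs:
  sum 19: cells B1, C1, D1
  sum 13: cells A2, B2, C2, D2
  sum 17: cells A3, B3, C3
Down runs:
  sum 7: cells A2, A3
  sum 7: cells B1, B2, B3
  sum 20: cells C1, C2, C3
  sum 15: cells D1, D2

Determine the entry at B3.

4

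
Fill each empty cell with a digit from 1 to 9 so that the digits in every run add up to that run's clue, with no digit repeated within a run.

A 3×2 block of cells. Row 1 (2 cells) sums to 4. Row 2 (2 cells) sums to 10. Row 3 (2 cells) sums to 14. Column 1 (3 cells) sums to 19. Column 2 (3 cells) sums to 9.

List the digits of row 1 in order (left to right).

3 1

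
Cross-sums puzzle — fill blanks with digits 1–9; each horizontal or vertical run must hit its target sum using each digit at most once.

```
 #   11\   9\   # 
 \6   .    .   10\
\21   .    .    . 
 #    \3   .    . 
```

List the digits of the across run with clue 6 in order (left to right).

3 in 2 cells must be {1,2}.
Nothing is forced directly, so branch on R3C2, whose candidates are 1 or 2. If R3C2 = 2: that forces R3C3 = 1, R2C3 = 9, R2C2 = 4, after which R1C2 would have to be in {1,2,4,5} for the 6 across but in {3} for the 9 down — contradiction. So R3C2 = 1.
R3C3 = 3 − 1 = 2 completes the 3 across.
R2C3 = 10 − 2 = 8 completes the 10 down.
R2C2 = 6: the only remaining digit allowed by both the 21 across and the 9 down.
R1C2 = 9 − 7 = 2 completes the 9 down.
R2C1 = 21 − 14 = 7 completes the 21 across.
R1C1 = 6 − 2 = 4 completes the 6 across.

4 2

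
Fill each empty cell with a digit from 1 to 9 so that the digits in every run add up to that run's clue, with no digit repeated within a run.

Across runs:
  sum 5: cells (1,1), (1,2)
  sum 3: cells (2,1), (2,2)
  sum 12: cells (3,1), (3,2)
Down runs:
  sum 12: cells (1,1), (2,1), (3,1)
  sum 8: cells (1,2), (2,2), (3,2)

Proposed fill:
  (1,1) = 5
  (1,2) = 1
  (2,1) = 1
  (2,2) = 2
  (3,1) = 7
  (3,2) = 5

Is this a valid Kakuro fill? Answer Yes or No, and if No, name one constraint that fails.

No — the down run (1,1)–(3,1) sums to 13, not 12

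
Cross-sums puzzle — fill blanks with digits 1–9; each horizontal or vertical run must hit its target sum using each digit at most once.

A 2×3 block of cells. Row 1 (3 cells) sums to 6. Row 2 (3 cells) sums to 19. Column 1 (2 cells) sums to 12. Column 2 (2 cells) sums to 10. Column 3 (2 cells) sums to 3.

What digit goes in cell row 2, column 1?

9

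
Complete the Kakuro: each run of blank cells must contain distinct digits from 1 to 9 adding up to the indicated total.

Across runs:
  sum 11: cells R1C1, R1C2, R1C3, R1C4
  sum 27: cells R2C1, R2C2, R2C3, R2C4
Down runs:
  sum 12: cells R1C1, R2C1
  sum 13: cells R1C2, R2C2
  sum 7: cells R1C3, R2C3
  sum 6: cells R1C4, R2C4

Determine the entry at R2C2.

11 in 4 cells must be {1,2,3,5}.
Only 5 fits R1C2 under both its across sum 11 and down sum 13.
R2C2 = 13 − 5 = 8 completes the 13 down.

8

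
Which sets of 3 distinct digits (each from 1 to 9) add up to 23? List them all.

{6,8,9}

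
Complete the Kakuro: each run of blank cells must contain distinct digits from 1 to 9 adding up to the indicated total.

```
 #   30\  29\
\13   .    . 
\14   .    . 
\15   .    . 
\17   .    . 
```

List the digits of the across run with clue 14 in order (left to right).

17 in 2 cells must be {8,9}; 30 in 4 cells must be {6,7,8,9}; 29 in 4 cells must be {5,7,8,9}.
Nothing is forced directly, so branch on R2C1, whose candidates are 6 or 8 or 9. If R2C1 = 6: that forces R2C2 = 8, R4C2 = 9, R3C2 = 7, R4C1 = 8, R1C2 = 5, after which R3C1 would have to be in {8} for the 15 across but in {7,9} for the 30 down — contradiction. If R2C1 = 8: then R2C2 would have to be in {6} for the 14 across but in {5,7,8,9} for the 29 down — contradiction. So R2C1 = 9.
R2C2 = 14 − 9 = 5 completes the 14 across.

9 5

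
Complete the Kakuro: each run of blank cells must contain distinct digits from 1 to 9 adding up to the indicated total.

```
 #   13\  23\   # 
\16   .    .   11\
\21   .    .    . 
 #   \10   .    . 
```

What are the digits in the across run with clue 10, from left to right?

6 4

16 in 2 cells must be {7,9}; 23 in 3 cells must be {6,8,9}.
The 16 across and the 23 down share only 9, so R1C2 = 9.
R1C1 = 16 − 9 = 7 completes the 16 across.
R2C1 = 13 − 7 = 6 completes the 13 down.
R2C2 = 8: the only remaining digit allowed by both the 21 across and the 23 down.
R2C3 = 21 − 14 = 7 completes the 21 across.
R3C2 = 23 − 17 = 6 completes the 23 down.
R3C3 = 10 − 6 = 4 completes the 10 across.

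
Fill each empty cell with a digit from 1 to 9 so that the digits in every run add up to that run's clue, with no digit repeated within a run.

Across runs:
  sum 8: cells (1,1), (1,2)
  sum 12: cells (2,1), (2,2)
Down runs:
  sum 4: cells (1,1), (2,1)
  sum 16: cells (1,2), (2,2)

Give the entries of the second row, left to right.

3 9

4 in 2 cells must be {1,3}; 16 in 2 cells must be {7,9}.
The 8 across and the 16 down share only 7, so (1,2) = 7.
The 12 across and the 4 down share only 3, so (2,1) = 3.
(2,2) = 12 − 3 = 9 completes the 12 across.
(1,1) = 8 − 7 = 1 completes the 8 across.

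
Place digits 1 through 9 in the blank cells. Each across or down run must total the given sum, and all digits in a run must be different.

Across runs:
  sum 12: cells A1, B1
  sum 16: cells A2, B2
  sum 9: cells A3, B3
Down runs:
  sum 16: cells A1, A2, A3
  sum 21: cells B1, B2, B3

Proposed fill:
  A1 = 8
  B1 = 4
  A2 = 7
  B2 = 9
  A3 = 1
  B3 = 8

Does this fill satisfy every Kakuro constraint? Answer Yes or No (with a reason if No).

Across: 8+4=12; 7+9=16; 1+8=9. Down: 8+7+1=16; 4+9+8=21. No digit repeats within any run.

Yes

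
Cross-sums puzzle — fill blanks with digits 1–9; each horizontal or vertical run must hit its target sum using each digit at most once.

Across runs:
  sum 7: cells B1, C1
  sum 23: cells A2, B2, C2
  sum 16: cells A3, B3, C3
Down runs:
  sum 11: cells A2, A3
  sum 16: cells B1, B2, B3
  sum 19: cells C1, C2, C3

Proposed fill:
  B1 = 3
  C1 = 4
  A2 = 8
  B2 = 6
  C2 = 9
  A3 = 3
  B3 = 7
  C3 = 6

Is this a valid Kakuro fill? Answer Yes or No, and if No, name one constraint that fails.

Yes

Across: 3+4=7; 8+6+9=23; 3+7+6=16. Down: 8+3=11; 3+6+7=16; 4+9+6=19. No digit repeats within any run.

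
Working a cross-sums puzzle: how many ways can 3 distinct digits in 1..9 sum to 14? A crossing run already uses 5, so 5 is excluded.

5

3 distinct digits from 1–9 sum between 6 and 24.
Dropping sets that contain 5.
Enumerating: {1,4,9}, {1,6,7}, {2,3,9}, {2,4,8}, {3,4,7}.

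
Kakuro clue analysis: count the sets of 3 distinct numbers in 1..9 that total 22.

2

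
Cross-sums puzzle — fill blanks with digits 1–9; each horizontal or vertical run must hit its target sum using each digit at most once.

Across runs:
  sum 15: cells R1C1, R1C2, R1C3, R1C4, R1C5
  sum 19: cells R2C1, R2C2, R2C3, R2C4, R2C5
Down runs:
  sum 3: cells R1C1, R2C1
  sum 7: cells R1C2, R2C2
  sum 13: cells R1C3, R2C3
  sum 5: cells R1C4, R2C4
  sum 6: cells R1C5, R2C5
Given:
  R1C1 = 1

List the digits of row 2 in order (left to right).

2 4 9 3 1

15 in 5 cells must be {1,2,3,4,5}; 3 in 2 cells must be {1,2}.
R2C1 = 3 − 1 = 2 completes the 3 down.
Nothing is forced directly, so branch on R1C4, whose candidates are 2 or 3 or 4. If R1C4 = 3: then R2C4 would have to be in {1,3,4,5,6,7,8,9} for the 19 across but in {2} for the 5 down — contradiction. If R1C4 = 4: that forces R1C3 = 5, R1C5 = 2, R2C3 = 8, R2C4 = 1, after which R2C5 would have to be in {3,5} for the 19 across but in {4} for the 6 down — contradiction. So R1C4 = 2.
R2C4 = 5 − 2 = 3 completes the 5 down.
No cell is forced outright now. R1C3 can only be 4 or 5 (the digits allowed by both its 15 across and its 13 down). If R1C3 = 5: that forces R1C5 = 4, R2C3 = 8, after which R2C5 would have to be in {1,5} for the 19 across but in {2} for the 6 down — contradiction. So R1C3 = 4.
R1C5 = 5: the only remaining digit allowed by both the 15 across and the 6 down.
R2C3 = 13 − 4 = 9 completes the 13 down.
R2C5 = 6 − 5 = 1 completes the 6 down.
R1C2 = 15 − 12 = 3 completes the 15 across.
R2C2 = 19 − 15 = 4 completes the 19 across.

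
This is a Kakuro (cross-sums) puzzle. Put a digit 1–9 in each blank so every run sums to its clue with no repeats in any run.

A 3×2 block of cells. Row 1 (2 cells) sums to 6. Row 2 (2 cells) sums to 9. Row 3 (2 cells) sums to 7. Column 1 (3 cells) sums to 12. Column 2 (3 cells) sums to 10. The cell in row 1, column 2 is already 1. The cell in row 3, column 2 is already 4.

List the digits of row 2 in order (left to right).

4 5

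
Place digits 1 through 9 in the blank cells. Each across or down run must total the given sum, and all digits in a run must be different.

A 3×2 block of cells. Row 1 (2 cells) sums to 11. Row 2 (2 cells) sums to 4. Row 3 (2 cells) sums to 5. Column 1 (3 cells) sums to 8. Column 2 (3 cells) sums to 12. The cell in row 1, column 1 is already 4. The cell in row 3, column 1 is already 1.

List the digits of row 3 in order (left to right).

1 4

4 in 2 cells must be {1,3}.
(1,2) = 11 − 4 = 7 completes the 11 across.
(2,1) = 8 − 5 = 3 completes the 8 down.
(2,2) = 4 − 3 = 1 completes the 4 across.
(3,2) = 5 − 1 = 4 completes the 5 across.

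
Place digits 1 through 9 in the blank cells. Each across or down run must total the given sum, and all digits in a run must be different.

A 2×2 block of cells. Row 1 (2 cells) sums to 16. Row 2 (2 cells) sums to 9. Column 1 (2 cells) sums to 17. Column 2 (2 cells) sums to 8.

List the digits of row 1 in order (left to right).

9, 7

16 in 2 cells must be {7,9}; 17 in 2 cells must be {8,9}.
The 16 across and the 17 down share only 9, so (1,1) = 9.
(1,2) = 16 − 9 = 7 completes the 16 across.
(2,1) = 17 − 9 = 8 completes the 17 down.
(2,2) = 9 − 8 = 1 completes the 9 across.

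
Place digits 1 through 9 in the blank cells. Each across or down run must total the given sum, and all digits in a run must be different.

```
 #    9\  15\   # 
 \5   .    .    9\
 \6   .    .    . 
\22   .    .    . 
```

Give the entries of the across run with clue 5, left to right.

1 4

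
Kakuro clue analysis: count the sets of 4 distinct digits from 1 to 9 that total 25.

6

4 distinct digits from 1–9 sum between 10 and 30.
Enumerating: {1,7,8,9}, {2,6,8,9}, {3,5,8,9}, {3,6,7,9}, {4,5,7,9}, {4,6,7,8}.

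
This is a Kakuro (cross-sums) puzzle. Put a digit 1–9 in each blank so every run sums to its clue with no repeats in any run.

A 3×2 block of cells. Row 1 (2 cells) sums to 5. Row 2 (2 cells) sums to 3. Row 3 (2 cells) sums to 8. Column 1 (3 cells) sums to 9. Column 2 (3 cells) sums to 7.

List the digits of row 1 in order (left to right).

1, 4

3 in 2 cells must be {1,2}; 7 in 3 cells must be {1,2,4}.
Nothing is forced directly, so branch on (3,2), whose candidates are 1 or 2. If (3,2) = 1: that forces (2,2) = 2, after which (3,1) would have to be in {7} for the 8 across but in {1,2,3,4,5,6} for the 9 down — contradiction. So (3,2) = 2.
Given what's placed, (2,2) must be 1 to fit the 3 across and 7 down.
(3,1) = 8 − 2 = 6 completes the 8 across.
(1,2) = 7 − 3 = 4 completes the 7 down.
(2,1) = 3 − 1 = 2 completes the 3 across.
(1,1) = 5 − 4 = 1 completes the 5 across.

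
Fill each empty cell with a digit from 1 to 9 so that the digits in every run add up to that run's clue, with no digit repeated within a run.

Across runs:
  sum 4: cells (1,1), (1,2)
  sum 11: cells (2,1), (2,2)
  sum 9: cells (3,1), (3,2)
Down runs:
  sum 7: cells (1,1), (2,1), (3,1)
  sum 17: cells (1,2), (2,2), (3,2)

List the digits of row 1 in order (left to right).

1 3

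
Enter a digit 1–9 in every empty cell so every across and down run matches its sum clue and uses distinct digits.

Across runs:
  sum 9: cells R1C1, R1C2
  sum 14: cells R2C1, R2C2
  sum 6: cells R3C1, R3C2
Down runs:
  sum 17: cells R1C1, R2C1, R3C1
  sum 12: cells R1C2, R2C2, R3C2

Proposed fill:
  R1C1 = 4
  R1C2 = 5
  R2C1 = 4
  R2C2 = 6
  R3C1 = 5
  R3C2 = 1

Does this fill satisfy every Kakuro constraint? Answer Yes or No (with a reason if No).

No — the down run R1C1–R3C1 sums to 13, not 17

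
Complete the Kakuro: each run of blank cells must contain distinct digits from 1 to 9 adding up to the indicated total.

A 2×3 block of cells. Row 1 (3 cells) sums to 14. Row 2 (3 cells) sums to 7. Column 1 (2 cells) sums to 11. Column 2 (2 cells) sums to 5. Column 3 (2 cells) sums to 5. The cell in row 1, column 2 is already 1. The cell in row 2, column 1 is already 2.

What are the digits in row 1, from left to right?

7 in 3 cells must be {1,2,4}.
(1,1) = 11 − 2 = 9 completes the 11 down.
(1,3) = 14 − 10 = 4 completes the 14 across.
(2,2) = 5 − 1 = 4 completes the 5 down.
(2,3) = 7 − 6 = 1 completes the 7 across.

9 1 4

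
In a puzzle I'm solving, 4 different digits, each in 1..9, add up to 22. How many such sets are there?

4 distinct digits from 1–9 sum between 10 and 30.

11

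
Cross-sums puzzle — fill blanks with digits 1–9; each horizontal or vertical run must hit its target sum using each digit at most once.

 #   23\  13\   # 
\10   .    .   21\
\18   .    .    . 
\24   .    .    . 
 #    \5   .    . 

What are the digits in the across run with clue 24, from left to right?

9 7 8

24 in 3 cells must be {7,8,9}; 23 in 3 cells must be {6,8,9}.
Only 7 fits R3C2 under both its across sum 24 and down sum 13.
The 5 across and the 21 down share only 4, so R4C3 = 4.
R4C2 = 5 − 4 = 1 completes the 5 across.
No cell is forced outright now. R1C2 can only be 2 or 3 (the digits allowed by both its 10 across and its 13 down). If R1C2 = 3: then R1C1 would have to be in {7} for the 10 across but in {6,8,9} for the 23 down — contradiction. So R1C2 = 2.
R1C1 = 10 − 2 = 8 completes the 10 across.
R2C2 = 13 − 10 = 3 completes the 13 down.
Given what's placed, R3C1 must be 9 to fit the 24 across and 23 down.
R3C3 = 24 − 16 = 8 completes the 24 across.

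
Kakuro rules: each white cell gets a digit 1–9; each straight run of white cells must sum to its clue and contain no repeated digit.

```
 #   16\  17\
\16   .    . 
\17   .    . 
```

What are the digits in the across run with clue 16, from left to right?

7, 9

16 in 2 cells must be {7,9}; 17 in 2 cells must be {8,9}.
The 16 across and the 17 down share only 9, so R1C2 = 9.
The 17 across and the 16 down share only 9, so R2C1 = 9.
R2C2 = 17 − 9 = 8 completes the 17 across.
R1C1 = 16 − 9 = 7 completes the 16 across.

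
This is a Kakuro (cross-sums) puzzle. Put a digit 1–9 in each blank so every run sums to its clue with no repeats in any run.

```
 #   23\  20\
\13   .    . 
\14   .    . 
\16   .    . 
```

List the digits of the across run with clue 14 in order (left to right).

16 in 2 cells must be {7,9}; 23 in 3 cells must be {6,8,9}.
The 16 across and the 23 down share only 9, so R3C1 = 9.
R3C2 = 16 − 9 = 7 completes the 16 across.
Nothing is forced directly, so branch on R1C1, whose candidates are 6 or 8. If R1C1 = 6: then R1C2 would have to be in {7} for the 13 across but in {4,5,8,9} for the 20 down — contradiction. So R1C1 = 8.
R1C2 = 13 − 8 = 5 completes the 13 across.
R2C1 = 23 − 17 = 6 completes the 23 down.
R2C2 = 14 − 6 = 8 completes the 14 across.

6 8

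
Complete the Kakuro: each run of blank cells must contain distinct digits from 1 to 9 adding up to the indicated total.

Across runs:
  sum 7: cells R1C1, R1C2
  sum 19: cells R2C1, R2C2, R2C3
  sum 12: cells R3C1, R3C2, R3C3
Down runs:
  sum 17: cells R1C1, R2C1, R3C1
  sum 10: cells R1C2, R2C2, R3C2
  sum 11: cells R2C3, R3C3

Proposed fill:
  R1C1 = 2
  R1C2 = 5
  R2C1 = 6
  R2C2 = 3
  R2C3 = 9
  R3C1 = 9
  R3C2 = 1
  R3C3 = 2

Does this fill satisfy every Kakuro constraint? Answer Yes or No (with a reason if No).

No — the down run R1C2–R3C2 sums to 9, not 10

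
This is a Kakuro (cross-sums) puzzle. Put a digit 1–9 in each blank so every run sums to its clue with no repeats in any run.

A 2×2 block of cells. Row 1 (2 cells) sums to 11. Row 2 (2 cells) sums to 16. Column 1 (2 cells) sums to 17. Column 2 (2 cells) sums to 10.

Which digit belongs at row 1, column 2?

3

16 in 2 cells must be {7,9}; 17 in 2 cells must be {8,9}.
The 16 across and the 17 down share only 9, so (2,1) = 9.
(2,2) = 16 − 9 = 7 completes the 16 across.
(1,1) = 17 − 9 = 8 completes the 17 down.
(1,2) = 11 − 8 = 3 completes the 11 across.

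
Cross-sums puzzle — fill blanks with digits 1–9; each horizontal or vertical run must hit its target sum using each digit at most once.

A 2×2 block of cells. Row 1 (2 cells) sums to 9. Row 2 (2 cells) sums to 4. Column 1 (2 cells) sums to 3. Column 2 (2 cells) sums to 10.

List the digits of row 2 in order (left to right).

1, 3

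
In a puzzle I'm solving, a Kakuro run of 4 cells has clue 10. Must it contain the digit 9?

No

The only way to make 10 from 4 distinct digits is {1,2,3,4}, which does not contain 9.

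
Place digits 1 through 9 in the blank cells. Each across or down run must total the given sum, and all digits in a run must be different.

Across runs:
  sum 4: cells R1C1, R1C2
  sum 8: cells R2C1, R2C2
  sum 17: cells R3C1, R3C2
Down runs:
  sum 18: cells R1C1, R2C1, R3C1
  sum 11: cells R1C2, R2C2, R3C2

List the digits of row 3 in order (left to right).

9 8

4 in 2 cells must be {1,3}; 17 in 2 cells must be {8,9}.
The 17 across and the 11 down share only 8, so R3C2 = 8.
Given what's placed, R1C2 must be 1 to fit the 4 across and 11 down.
R2C2 = 11 − 9 = 2 completes the 11 down.
R3C1 = 17 − 8 = 9 completes the 17 across.
R1C1 = 4 − 1 = 3 completes the 4 across.
R2C1 = 8 − 2 = 6 completes the 8 across.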